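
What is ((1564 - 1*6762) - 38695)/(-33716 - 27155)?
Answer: 43893/60871 ≈ 0.72108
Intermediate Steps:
((1564 - 1*6762) - 38695)/(-33716 - 27155) = ((1564 - 6762) - 38695)/(-60871) = (-5198 - 38695)*(-1/60871) = -43893*(-1/60871) = 43893/60871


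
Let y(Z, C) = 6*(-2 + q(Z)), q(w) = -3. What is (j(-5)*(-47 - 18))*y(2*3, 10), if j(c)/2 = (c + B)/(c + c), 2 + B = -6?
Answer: 5070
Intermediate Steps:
B = -8 (B = -2 - 6 = -8)
y(Z, C) = -30 (y(Z, C) = 6*(-2 - 3) = 6*(-5) = -30)
j(c) = (-8 + c)/c (j(c) = 2*((c - 8)/(c + c)) = 2*((-8 + c)/((2*c))) = 2*((-8 + c)*(1/(2*c))) = 2*((-8 + c)/(2*c)) = (-8 + c)/c)
(j(-5)*(-47 - 18))*y(2*3, 10) = (((-8 - 5)/(-5))*(-47 - 18))*(-30) = (-⅕*(-13)*(-65))*(-30) = ((13/5)*(-65))*(-30) = -169*(-30) = 5070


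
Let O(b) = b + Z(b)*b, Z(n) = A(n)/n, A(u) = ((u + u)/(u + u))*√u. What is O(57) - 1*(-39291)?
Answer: 39348 + √57 ≈ 39356.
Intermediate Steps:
A(u) = √u (A(u) = ((2*u)/((2*u)))*√u = ((2*u)*(1/(2*u)))*√u = 1*√u = √u)
Z(n) = n^(-½) (Z(n) = √n/n = n^(-½))
O(b) = b + √b (O(b) = b + b/√b = b + √b)
O(57) - 1*(-39291) = (57 + √57) - 1*(-39291) = (57 + √57) + 39291 = 39348 + √57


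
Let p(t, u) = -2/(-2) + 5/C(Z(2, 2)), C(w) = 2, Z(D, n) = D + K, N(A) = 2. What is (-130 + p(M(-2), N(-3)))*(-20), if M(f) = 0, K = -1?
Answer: 2530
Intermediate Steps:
Z(D, n) = -1 + D (Z(D, n) = D - 1 = -1 + D)
p(t, u) = 7/2 (p(t, u) = -2/(-2) + 5/2 = -2*(-½) + 5*(½) = 1 + 5/2 = 7/2)
(-130 + p(M(-2), N(-3)))*(-20) = (-130 + 7/2)*(-20) = -253/2*(-20) = 2530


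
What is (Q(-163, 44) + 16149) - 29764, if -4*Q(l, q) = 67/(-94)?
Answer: -5119173/376 ≈ -13615.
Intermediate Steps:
Q(l, q) = 67/376 (Q(l, q) = -67/(4*(-94)) = -67*(-1)/(4*94) = -¼*(-67/94) = 67/376)
(Q(-163, 44) + 16149) - 29764 = (67/376 + 16149) - 29764 = 6072091/376 - 29764 = -5119173/376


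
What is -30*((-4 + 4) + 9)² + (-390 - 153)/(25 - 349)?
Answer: -262259/108 ≈ -2428.3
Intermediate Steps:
-30*((-4 + 4) + 9)² + (-390 - 153)/(25 - 349) = -30*(0 + 9)² - 543/(-324) = -30*9² - 543*(-1/324) = -30*81 + 181/108 = -2430 + 181/108 = -262259/108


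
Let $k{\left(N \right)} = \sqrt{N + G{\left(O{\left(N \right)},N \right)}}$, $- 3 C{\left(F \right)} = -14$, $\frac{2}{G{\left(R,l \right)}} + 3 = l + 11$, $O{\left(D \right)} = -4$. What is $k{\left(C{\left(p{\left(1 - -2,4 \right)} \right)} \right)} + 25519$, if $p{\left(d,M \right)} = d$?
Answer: $25519 + \frac{5 \sqrt{627}}{57} \approx 25521.0$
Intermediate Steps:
$G{\left(R,l \right)} = \frac{2}{8 + l}$ ($G{\left(R,l \right)} = \frac{2}{-3 + \left(l + 11\right)} = \frac{2}{-3 + \left(11 + l\right)} = \frac{2}{8 + l}$)
$C{\left(F \right)} = \frac{14}{3}$ ($C{\left(F \right)} = \left(- \frac{1}{3}\right) \left(-14\right) = \frac{14}{3}$)
$k{\left(N \right)} = \sqrt{N + \frac{2}{8 + N}}$
$k{\left(C{\left(p{\left(1 - -2,4 \right)} \right)} \right)} + 25519 = \sqrt{\frac{2 + \frac{14 \left(8 + \frac{14}{3}\right)}{3}}{8 + \frac{14}{3}}} + 25519 = \sqrt{\frac{2 + \frac{14}{3} \cdot \frac{38}{3}}{\frac{38}{3}}} + 25519 = \sqrt{\frac{3 \left(2 + \frac{532}{9}\right)}{38}} + 25519 = \sqrt{\frac{3}{38} \cdot \frac{550}{9}} + 25519 = \sqrt{\frac{275}{57}} + 25519 = \frac{5 \sqrt{627}}{57} + 25519 = 25519 + \frac{5 \sqrt{627}}{57}$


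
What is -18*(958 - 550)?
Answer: -7344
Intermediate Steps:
-18*(958 - 550) = -18*408 = -7344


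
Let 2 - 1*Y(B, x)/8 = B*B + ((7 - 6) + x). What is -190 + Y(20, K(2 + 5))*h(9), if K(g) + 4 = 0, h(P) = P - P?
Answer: -190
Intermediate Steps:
h(P) = 0
K(g) = -4 (K(g) = -4 + 0 = -4)
Y(B, x) = 8 - 8*x - 8*B² (Y(B, x) = 16 - 8*(B*B + ((7 - 6) + x)) = 16 - 8*(B² + (1 + x)) = 16 - 8*(1 + x + B²) = 16 + (-8 - 8*x - 8*B²) = 8 - 8*x - 8*B²)
-190 + Y(20, K(2 + 5))*h(9) = -190 + (8 - 8*(-4) - 8*20²)*0 = -190 + (8 + 32 - 8*400)*0 = -190 + (8 + 32 - 3200)*0 = -190 - 3160*0 = -190 + 0 = -190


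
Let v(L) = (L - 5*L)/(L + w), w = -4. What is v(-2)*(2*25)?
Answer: -200/3 ≈ -66.667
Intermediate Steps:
v(L) = -4*L/(-4 + L) (v(L) = (L - 5*L)/(L - 4) = (-4*L)/(-4 + L) = -4*L/(-4 + L))
v(-2)*(2*25) = (-4*(-2)/(-4 - 2))*(2*25) = -4*(-2)/(-6)*50 = -4*(-2)*(-⅙)*50 = -4/3*50 = -200/3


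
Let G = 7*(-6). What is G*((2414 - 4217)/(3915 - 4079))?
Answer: -37863/82 ≈ -461.74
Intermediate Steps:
G = -42
G*((2414 - 4217)/(3915 - 4079)) = -42*(2414 - 4217)/(3915 - 4079) = -(-75726)/(-164) = -(-75726)*(-1)/164 = -42*1803/164 = -37863/82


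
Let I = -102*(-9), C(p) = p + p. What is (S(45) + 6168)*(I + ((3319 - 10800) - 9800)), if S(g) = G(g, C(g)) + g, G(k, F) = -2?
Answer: -101630593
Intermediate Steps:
C(p) = 2*p
I = 918
S(g) = -2 + g
(S(45) + 6168)*(I + ((3319 - 10800) - 9800)) = ((-2 + 45) + 6168)*(918 + ((3319 - 10800) - 9800)) = (43 + 6168)*(918 + (-7481 - 9800)) = 6211*(918 - 17281) = 6211*(-16363) = -101630593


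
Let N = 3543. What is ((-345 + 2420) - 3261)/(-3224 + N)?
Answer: -1186/319 ≈ -3.7179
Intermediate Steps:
((-345 + 2420) - 3261)/(-3224 + N) = ((-345 + 2420) - 3261)/(-3224 + 3543) = (2075 - 3261)/319 = -1186*1/319 = -1186/319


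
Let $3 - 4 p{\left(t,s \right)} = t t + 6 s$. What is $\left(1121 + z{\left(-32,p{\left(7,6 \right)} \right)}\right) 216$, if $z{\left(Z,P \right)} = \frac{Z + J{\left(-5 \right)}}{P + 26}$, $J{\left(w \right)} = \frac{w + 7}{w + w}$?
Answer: $\frac{13247928}{55} \approx 2.4087 \cdot 10^{5}$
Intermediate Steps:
$p{\left(t,s \right)} = \frac{3}{4} - \frac{3 s}{2} - \frac{t^{2}}{4}$ ($p{\left(t,s \right)} = \frac{3}{4} - \frac{t t + 6 s}{4} = \frac{3}{4} - \frac{t^{2} + 6 s}{4} = \frac{3}{4} - \left(\frac{t^{2}}{4} + \frac{3 s}{2}\right) = \frac{3}{4} - \frac{3 s}{2} - \frac{t^{2}}{4}$)
$J{\left(w \right)} = \frac{7 + w}{2 w}$
$z{\left(Z,P \right)} = \frac{- \frac{1}{5} + Z}{26 + P}$ ($z{\left(Z,P \right)} = \frac{Z + \frac{7 - 5}{2 \left(-5\right)}}{P + 26} = \frac{Z + \frac{1}{2} \left(- \frac{1}{5}\right) 2}{26 + P} = \frac{Z - \frac{1}{5}}{26 + P} = \frac{- \frac{1}{5} + Z}{26 + P}$)
$\left(1121 + z{\left(-32,p{\left(7,6 \right)} \right)}\right) 216 = \left(1121 + \frac{- \frac{1}{5} - 32}{26 - \left(\frac{33}{4} + \frac{49}{4}\right)}\right) 216 = \left(1121 + \frac{1}{26 - \frac{41}{2}} \left(- \frac{161}{5}\right)\right) 216 = \left(1121 + \frac{1}{\frac{11}{2}} \left(- \frac{161}{5}\right)\right) 216 = \left(1121 + \frac{2}{11} \left(- \frac{161}{5}\right)\right) 216 = \left(1121 - \frac{322}{55}\right) 216 = \frac{61333}{55} \cdot 216 = \frac{13247928}{55}$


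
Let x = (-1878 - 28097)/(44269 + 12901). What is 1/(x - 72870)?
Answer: -11434/833201575 ≈ -1.3723e-5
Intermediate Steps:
x = -5995/11434 (x = -29975/57170 = -29975*1/57170 = -5995/11434 ≈ -0.52431)
1/(x - 72870) = 1/(-5995/11434 - 72870) = 1/(-833201575/11434) = -11434/833201575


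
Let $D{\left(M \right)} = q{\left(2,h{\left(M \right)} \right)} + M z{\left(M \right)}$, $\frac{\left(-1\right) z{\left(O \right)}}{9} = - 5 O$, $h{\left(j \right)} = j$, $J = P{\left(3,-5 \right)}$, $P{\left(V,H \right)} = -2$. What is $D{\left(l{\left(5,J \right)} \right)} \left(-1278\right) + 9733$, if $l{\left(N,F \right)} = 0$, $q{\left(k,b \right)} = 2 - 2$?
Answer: $9733$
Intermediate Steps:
$J = -2$
$q{\left(k,b \right)} = 0$
$z{\left(O \right)} = 45 O$ ($z{\left(O \right)} = - 9 \left(- 5 O\right) = 45 O$)
$D{\left(M \right)} = 45 M^{2}$ ($D{\left(M \right)} = 0 + M 45 M = 0 + 45 M^{2} = 45 M^{2}$)
$D{\left(l{\left(5,J \right)} \right)} \left(-1278\right) + 9733 = 45 \cdot 0^{2} \left(-1278\right) + 9733 = 45 \cdot 0 \left(-1278\right) + 9733 = 0 \left(-1278\right) + 9733 = 0 + 9733 = 9733$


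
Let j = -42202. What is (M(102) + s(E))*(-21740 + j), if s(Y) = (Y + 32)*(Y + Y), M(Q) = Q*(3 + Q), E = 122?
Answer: -3087503412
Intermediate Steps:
s(Y) = 2*Y*(32 + Y) (s(Y) = (32 + Y)*(2*Y) = 2*Y*(32 + Y))
(M(102) + s(E))*(-21740 + j) = (102*(3 + 102) + 2*122*(32 + 122))*(-21740 - 42202) = (102*105 + 2*122*154)*(-63942) = (10710 + 37576)*(-63942) = 48286*(-63942) = -3087503412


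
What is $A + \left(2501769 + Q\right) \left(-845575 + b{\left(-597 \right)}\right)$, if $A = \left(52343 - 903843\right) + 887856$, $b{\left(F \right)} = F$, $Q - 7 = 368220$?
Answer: $-2428510218956$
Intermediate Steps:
$Q = 368227$ ($Q = 7 + 368220 = 368227$)
$A = 36356$ ($A = \left(52343 - 903843\right) + 887856 = -851500 + 887856 = 36356$)
$A + \left(2501769 + Q\right) \left(-845575 + b{\left(-597 \right)}\right) = 36356 + \left(2501769 + 368227\right) \left(-845575 - 597\right) = 36356 + 2869996 \left(-846172\right) = 36356 - 2428510255312 = -2428510218956$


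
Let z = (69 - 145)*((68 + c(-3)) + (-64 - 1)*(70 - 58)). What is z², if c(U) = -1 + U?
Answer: 2961101056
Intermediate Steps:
z = 54416 (z = (69 - 145)*((68 + (-1 - 3)) + (-64 - 1)*(70 - 58)) = -76*((68 - 4) - 65*12) = -76*(64 - 780) = -76*(-716) = 54416)
z² = 54416² = 2961101056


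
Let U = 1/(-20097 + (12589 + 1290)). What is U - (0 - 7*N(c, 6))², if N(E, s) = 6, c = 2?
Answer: -10968553/6218 ≈ -1764.0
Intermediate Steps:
U = -1/6218 (U = 1/(-20097 + 13879) = 1/(-6218) = -1/6218 ≈ -0.00016082)
U - (0 - 7*N(c, 6))² = -1/6218 - (0 - 7*6)² = -1/6218 - (0 - 42)² = -1/6218 - 1*(-42)² = -1/6218 - 1*1764 = -1/6218 - 1764 = -10968553/6218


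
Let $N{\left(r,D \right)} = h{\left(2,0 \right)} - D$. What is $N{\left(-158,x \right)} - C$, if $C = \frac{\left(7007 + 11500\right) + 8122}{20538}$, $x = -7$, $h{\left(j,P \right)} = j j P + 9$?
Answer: $\frac{301979}{20538} \approx 14.703$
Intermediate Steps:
$h{\left(j,P \right)} = 9 + P j^{2}$ ($h{\left(j,P \right)} = j^{2} P + 9 = P j^{2} + 9 = 9 + P j^{2}$)
$N{\left(r,D \right)} = 9 - D$ ($N{\left(r,D \right)} = \left(9 + 0 \cdot 2^{2}\right) - D = \left(9 + 0 \cdot 4\right) - D = \left(9 + 0\right) - D = 9 - D$)
$C = \frac{26629}{20538}$ ($C = \left(18507 + 8122\right) \frac{1}{20538} = 26629 \cdot \frac{1}{20538} = \frac{26629}{20538} \approx 1.2966$)
$N{\left(-158,x \right)} - C = \left(9 - -7\right) - \frac{26629}{20538} = \left(9 + 7\right) - \frac{26629}{20538} = 16 - \frac{26629}{20538} = \frac{301979}{20538}$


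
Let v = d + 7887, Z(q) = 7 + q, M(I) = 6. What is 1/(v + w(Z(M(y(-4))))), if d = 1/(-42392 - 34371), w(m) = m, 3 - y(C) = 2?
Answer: 76763/606427699 ≈ 0.00012658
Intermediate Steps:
y(C) = 1 (y(C) = 3 - 1*2 = 3 - 2 = 1)
d = -1/76763 (d = 1/(-76763) = -1/76763 ≈ -1.3027e-5)
v = 605429780/76763 (v = -1/76763 + 7887 = 605429780/76763 ≈ 7887.0)
1/(v + w(Z(M(y(-4))))) = 1/(605429780/76763 + (7 + 6)) = 1/(605429780/76763 + 13) = 1/(606427699/76763) = 76763/606427699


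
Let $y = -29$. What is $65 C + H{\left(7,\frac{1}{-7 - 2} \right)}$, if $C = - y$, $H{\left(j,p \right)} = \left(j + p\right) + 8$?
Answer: $\frac{17099}{9} \approx 1899.9$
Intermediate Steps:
$H{\left(j,p \right)} = 8 + j + p$
$C = 29$ ($C = \left(-1\right) \left(-29\right) = 29$)
$65 C + H{\left(7,\frac{1}{-7 - 2} \right)} = 65 \cdot 29 + \left(8 + 7 + \frac{1}{-7 - 2}\right) = 1885 + \left(8 + 7 + \frac{1}{-9}\right) = 1885 + \left(8 + 7 - \frac{1}{9}\right) = 1885 + \frac{134}{9} = \frac{17099}{9}$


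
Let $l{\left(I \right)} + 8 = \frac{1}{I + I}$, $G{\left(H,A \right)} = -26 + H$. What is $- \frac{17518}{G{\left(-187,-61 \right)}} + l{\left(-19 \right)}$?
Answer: $\frac{600719}{8094} \approx 74.218$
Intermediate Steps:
$l{\left(I \right)} = -8 + \frac{1}{2 I}$ ($l{\left(I \right)} = -8 + \frac{1}{I + I} = -8 + \frac{1}{2 I}$)
$- \frac{17518}{G{\left(-187,-61 \right)}} + l{\left(-19 \right)} = - \frac{17518}{-26 - 187} - \left(8 - \frac{1}{2 \left(-19\right)}\right) = - \frac{17518}{-213} + \left(-8 + \frac{1}{2} \left(- \frac{1}{19}\right)\right) = \left(-17518\right) \left(- \frac{1}{213}\right) - \frac{305}{38} = \frac{17518}{213} - \frac{305}{38} = \frac{600719}{8094}$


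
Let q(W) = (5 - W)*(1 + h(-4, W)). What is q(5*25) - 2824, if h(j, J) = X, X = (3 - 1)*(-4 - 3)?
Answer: -1264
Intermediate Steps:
X = -14 (X = 2*(-7) = -14)
h(j, J) = -14
q(W) = -65 + 13*W (q(W) = (5 - W)*(1 - 14) = (5 - W)*(-13) = -65 + 13*W)
q(5*25) - 2824 = (-65 + 13*(5*25)) - 2824 = (-65 + 13*125) - 2824 = (-65 + 1625) - 2824 = 1560 - 2824 = -1264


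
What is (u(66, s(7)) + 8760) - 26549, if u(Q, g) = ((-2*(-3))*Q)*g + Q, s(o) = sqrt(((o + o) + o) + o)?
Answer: -17723 + 792*sqrt(7) ≈ -15628.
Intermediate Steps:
s(o) = 2*sqrt(o) (s(o) = sqrt((2*o + o) + o) = sqrt(3*o + o) = sqrt(4*o) = 2*sqrt(o))
u(Q, g) = Q + 6*Q*g (u(Q, g) = (6*Q)*g + Q = 6*Q*g + Q = Q + 6*Q*g)
(u(66, s(7)) + 8760) - 26549 = (66*(1 + 6*(2*sqrt(7))) + 8760) - 26549 = (66*(1 + 12*sqrt(7)) + 8760) - 26549 = ((66 + 792*sqrt(7)) + 8760) - 26549 = (8826 + 792*sqrt(7)) - 26549 = -17723 + 792*sqrt(7)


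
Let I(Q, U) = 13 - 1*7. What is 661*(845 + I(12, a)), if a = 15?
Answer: 562511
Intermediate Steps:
I(Q, U) = 6 (I(Q, U) = 13 - 7 = 6)
661*(845 + I(12, a)) = 661*(845 + 6) = 661*851 = 562511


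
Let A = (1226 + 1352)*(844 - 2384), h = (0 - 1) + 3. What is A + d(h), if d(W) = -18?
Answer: -3970138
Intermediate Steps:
h = 2 (h = -1 + 3 = 2)
A = -3970120 (A = 2578*(-1540) = -3970120)
A + d(h) = -3970120 - 18 = -3970138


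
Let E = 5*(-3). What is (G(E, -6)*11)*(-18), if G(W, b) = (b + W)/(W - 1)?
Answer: -2079/8 ≈ -259.88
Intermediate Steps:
E = -15
G(W, b) = (W + b)/(-1 + W)
(G(E, -6)*11)*(-18) = (((-15 - 6)/(-1 - 15))*11)*(-18) = ((-21/(-16))*11)*(-18) = (-1/16*(-21)*11)*(-18) = ((21/16)*11)*(-18) = (231/16)*(-18) = -2079/8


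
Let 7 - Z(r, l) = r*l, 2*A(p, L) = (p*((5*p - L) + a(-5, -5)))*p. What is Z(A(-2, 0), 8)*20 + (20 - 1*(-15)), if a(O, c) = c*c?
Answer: -4625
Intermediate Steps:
a(O, c) = c²
A(p, L) = p²*(25 - L + 5*p)/2 (A(p, L) = ((p*((5*p - L) + (-5)²))*p)/2 = ((p*((-L + 5*p) + 25))*p)/2 = ((p*(25 - L + 5*p))*p)/2 = (p²*(25 - L + 5*p))/2 = p²*(25 - L + 5*p)/2)
Z(r, l) = 7 - l*r (Z(r, l) = 7 - r*l = 7 - l*r)
Z(A(-2, 0), 8)*20 + (20 - 1*(-15)) = (7 - 1*8*(½)*(-2)²*(25 - 1*0 + 5*(-2)))*20 + (20 - 1*(-15)) = (7 - 1*8*(½)*4*(25 + 0 - 10))*20 + (20 + 15) = (7 - 1*8*(½)*4*15)*20 + 35 = (7 - 1*8*30)*20 + 35 = (7 - 240)*20 + 35 = -233*20 + 35 = -4660 + 35 = -4625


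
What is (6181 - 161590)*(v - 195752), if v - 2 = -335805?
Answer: 82608430995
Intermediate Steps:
v = -335803 (v = 2 - 335805 = -335803)
(6181 - 161590)*(v - 195752) = (6181 - 161590)*(-335803 - 195752) = -155409*(-531555) = 82608430995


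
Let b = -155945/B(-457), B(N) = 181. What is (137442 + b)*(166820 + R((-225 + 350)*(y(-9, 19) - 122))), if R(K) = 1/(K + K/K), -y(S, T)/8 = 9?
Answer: 100002069180495203/4389069 ≈ 2.2784e+10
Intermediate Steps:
y(S, T) = -72 (y(S, T) = -8*9 = -72)
R(K) = 1/(1 + K) (R(K) = 1/(K + 1) = 1/(1 + K))
b = -155945/181 ≈ -861.57
(137442 + b)*(166820 + R((-225 + 350)*(y(-9, 19) - 122))) = (137442 - 155945/181)*(166820 + 1/(1 + (-225 + 350)*(-72 - 122))) = 24721057*(166820 + 1/(1 + 125*(-194)))/181 = 24721057*(166820 + 1/(1 - 24250))/181 = 24721057*(166820 + 1/(-24249))/181 = 24721057*(166820 - 1/24249)/181 = (24721057/181)*(4045218179/24249) = 100002069180495203/4389069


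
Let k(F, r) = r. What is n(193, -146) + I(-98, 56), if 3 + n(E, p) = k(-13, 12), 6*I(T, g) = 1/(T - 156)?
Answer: 13715/1524 ≈ 8.9993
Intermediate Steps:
I(T, g) = 1/(6*(-156 + T)) (I(T, g) = 1/(6*(T - 156)) = 1/(6*(-156 + T)))
n(E, p) = 9 (n(E, p) = -3 + 12 = 9)
n(193, -146) + I(-98, 56) = 9 + 1/(6*(-156 - 98)) = 9 + (⅙)/(-254) = 9 + (⅙)*(-1/254) = 9 - 1/1524 = 13715/1524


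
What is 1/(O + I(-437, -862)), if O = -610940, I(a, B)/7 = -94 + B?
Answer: -1/617632 ≈ -1.6191e-6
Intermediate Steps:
I(a, B) = -658 + 7*B (I(a, B) = 7*(-94 + B) = -658 + 7*B)
1/(O + I(-437, -862)) = 1/(-610940 + (-658 + 7*(-862))) = 1/(-610940 + (-658 - 6034)) = 1/(-610940 - 6692) = 1/(-617632) = -1/617632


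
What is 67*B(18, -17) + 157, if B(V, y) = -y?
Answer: 1296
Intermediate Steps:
67*B(18, -17) + 157 = 67*(-1*(-17)) + 157 = 67*17 + 157 = 1139 + 157 = 1296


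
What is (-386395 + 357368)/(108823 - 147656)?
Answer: 29027/38833 ≈ 0.74748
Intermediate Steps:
(-386395 + 357368)/(108823 - 147656) = -29027/(-38833) = -29027*(-1/38833) = 29027/38833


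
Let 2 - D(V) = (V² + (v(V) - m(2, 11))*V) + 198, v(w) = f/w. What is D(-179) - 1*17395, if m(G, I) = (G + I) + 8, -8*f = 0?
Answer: -53391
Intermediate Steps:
f = 0 (f = -⅛*0 = 0)
m(G, I) = 8 + G + I
v(w) = 0 (v(w) = 0/w = 0)
D(V) = -196 - V² + 21*V (D(V) = 2 - ((V² + (0 - (8 + 2 + 11))*V) + 198) = 2 - ((V² + (0 - 1*21)*V) + 198) = 2 - ((V² + (0 - 21)*V) + 198) = 2 - ((V² - 21*V) + 198) = 2 - (198 + V² - 21*V) = 2 + (-198 - V² + 21*V) = -196 - V² + 21*V)
D(-179) - 1*17395 = (-196 - 1*(-179)² + 21*(-179)) - 1*17395 = (-196 - 1*32041 - 3759) - 17395 = (-196 - 32041 - 3759) - 17395 = -35996 - 17395 = -53391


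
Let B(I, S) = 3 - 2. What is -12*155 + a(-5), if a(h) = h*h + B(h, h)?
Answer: -1834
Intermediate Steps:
B(I, S) = 1
a(h) = 1 + h**2 (a(h) = h*h + 1 = h**2 + 1 = 1 + h**2)
-12*155 + a(-5) = -12*155 + (1 + (-5)**2) = -1860 + (1 + 25) = -1860 + 26 = -1834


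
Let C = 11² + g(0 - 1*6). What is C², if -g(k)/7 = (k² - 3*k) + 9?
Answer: 102400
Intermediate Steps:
g(k) = -63 - 7*k² + 21*k (g(k) = -7*((k² - 3*k) + 9) = -7*(9 + k² - 3*k) = -63 - 7*k² + 21*k)
C = -320 (C = 11² + (-63 - 7*(0 - 1*6)² + 21*(0 - 1*6)) = 121 + (-63 - 7*(0 - 6)² + 21*(0 - 6)) = 121 + (-63 - 7*(-6)² + 21*(-6)) = 121 + (-63 - 7*36 - 126) = 121 + (-63 - 252 - 126) = 121 - 441 = -320)
C² = (-320)² = 102400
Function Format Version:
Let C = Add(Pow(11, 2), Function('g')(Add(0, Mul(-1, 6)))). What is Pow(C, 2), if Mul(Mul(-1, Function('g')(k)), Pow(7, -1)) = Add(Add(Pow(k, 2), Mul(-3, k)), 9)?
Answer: 102400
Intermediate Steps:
Function('g')(k) = Add(-63, Mul(-7, Pow(k, 2)), Mul(21, k)) (Function('g')(k) = Mul(-7, Add(Add(Pow(k, 2), Mul(-3, k)), 9)) = Mul(-7, Add(9, Pow(k, 2), Mul(-3, k))) = Add(-63, Mul(-7, Pow(k, 2)), Mul(21, k)))
C = -320 (C = Add(Pow(11, 2), Add(-63, Mul(-7, Pow(Add(0, Mul(-1, 6)), 2)), Mul(21, Add(0, Mul(-1, 6))))) = Add(121, Add(-63, Mul(-7, Pow(Add(0, -6), 2)), Mul(21, Add(0, -6)))) = Add(121, Add(-63, Mul(-7, Pow(-6, 2)), Mul(21, -6))) = Add(121, Add(-63, Mul(-7, 36), -126)) = Add(121, Add(-63, -252, -126)) = Add(121, -441) = -320)
Pow(C, 2) = Pow(-320, 2) = 102400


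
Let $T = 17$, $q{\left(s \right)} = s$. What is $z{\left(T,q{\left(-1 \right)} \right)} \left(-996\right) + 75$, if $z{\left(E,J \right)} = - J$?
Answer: $-921$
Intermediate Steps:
$z{\left(T,q{\left(-1 \right)} \right)} \left(-996\right) + 75 = \left(-1\right) \left(-1\right) \left(-996\right) + 75 = 1 \left(-996\right) + 75 = -996 + 75 = -921$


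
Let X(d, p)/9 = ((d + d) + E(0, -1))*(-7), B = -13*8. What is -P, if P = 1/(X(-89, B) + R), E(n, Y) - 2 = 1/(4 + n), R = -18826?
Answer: 4/31015 ≈ 0.00012897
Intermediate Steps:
E(n, Y) = 2 + 1/(4 + n)
B = -104
X(d, p) = -567/4 - 126*d (X(d, p) = 9*(((d + d) + (9 + 2*0)/(4 + 0))*(-7)) = 9*((2*d + (9 + 0)/4)*(-7)) = 9*((2*d + (1/4)*9)*(-7)) = 9*((2*d + 9/4)*(-7)) = 9*((9/4 + 2*d)*(-7)) = 9*(-63/4 - 14*d) = -567/4 - 126*d)
P = -4/31015 (P = 1/((-567/4 - 126*(-89)) - 18826) = 1/((-567/4 + 11214) - 18826) = 1/(44289/4 - 18826) = 1/(-31015/4) = -4/31015 ≈ -0.00012897)
-P = -1*(-4/31015) = 4/31015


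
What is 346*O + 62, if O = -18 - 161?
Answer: -61872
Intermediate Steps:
O = -179
346*O + 62 = 346*(-179) + 62 = -61934 + 62 = -61872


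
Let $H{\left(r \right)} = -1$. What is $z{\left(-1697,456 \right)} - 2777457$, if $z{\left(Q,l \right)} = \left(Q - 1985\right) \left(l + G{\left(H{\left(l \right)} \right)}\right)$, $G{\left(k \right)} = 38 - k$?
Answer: $-4600047$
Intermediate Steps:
$z{\left(Q,l \right)} = \left(-1985 + Q\right) \left(39 + l\right)$ ($z{\left(Q,l \right)} = \left(Q - 1985\right) \left(l + \left(38 - -1\right)\right) = \left(-1985 + Q\right) \left(l + \left(38 + 1\right)\right) = \left(-1985 + Q\right) \left(l + 39\right) = \left(-1985 + Q\right) \left(39 + l\right)$)
$z{\left(-1697,456 \right)} - 2777457 = \left(-77415 - 905160 + 39 \left(-1697\right) - 773832\right) - 2777457 = \left(-77415 - 905160 - 66183 - 773832\right) - 2777457 = -1822590 - 2777457 = -4600047$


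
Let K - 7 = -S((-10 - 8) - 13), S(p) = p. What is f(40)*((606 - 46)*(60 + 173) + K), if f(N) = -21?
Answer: -2740878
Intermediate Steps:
K = 38 (K = 7 - ((-10 - 8) - 13) = 7 - (-18 - 13) = 7 - 1*(-31) = 7 + 31 = 38)
f(40)*((606 - 46)*(60 + 173) + K) = -21*((606 - 46)*(60 + 173) + 38) = -21*(560*233 + 38) = -21*(130480 + 38) = -21*130518 = -2740878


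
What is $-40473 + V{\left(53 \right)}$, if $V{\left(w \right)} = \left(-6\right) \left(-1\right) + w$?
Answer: $-40414$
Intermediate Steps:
$V{\left(w \right)} = 6 + w$
$-40473 + V{\left(53 \right)} = -40473 + \left(6 + 53\right) = -40473 + 59 = -40414$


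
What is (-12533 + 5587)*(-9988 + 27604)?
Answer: -122360736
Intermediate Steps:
(-12533 + 5587)*(-9988 + 27604) = -6946*17616 = -122360736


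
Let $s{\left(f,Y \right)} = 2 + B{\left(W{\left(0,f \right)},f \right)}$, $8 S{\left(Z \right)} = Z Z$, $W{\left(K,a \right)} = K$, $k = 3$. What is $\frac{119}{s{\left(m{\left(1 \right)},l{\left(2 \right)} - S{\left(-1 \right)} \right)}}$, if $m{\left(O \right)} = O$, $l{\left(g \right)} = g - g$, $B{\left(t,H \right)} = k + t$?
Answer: $\frac{119}{5} \approx 23.8$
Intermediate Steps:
$S{\left(Z \right)} = \frac{Z^{2}}{8}$ ($S{\left(Z \right)} = \frac{Z Z}{8} = \frac{Z^{2}}{8}$)
$B{\left(t,H \right)} = 3 + t$
$l{\left(g \right)} = 0$
$s{\left(f,Y \right)} = 5$ ($s{\left(f,Y \right)} = 2 + \left(3 + 0\right) = 2 + 3 = 5$)
$\frac{119}{s{\left(m{\left(1 \right)},l{\left(2 \right)} - S{\left(-1 \right)} \right)}} = \frac{119}{5}$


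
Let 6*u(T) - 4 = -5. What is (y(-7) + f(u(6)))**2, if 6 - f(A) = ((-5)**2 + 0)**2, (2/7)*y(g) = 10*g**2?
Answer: 1201216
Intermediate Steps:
y(g) = 35*g**2 (y(g) = 7*(10*g**2)/2 = 35*g**2)
u(T) = -1/6 (u(T) = 2/3 + (1/6)*(-5) = 2/3 - 5/6 = -1/6)
f(A) = -619 (f(A) = 6 - ((-5)**2 + 0)**2 = 6 - (25 + 0)**2 = 6 - 1*25**2 = 6 - 1*625 = 6 - 625 = -619)
(y(-7) + f(u(6)))**2 = (35*(-7)**2 - 619)**2 = (35*49 - 619)**2 = (1715 - 619)**2 = 1096**2 = 1201216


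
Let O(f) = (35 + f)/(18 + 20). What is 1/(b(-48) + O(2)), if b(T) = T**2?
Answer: 38/87589 ≈ 0.00043384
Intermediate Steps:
O(f) = 35/38 + f/38 (O(f) = (35 + f)/38 = (35 + f)*(1/38) = 35/38 + f/38)
1/(b(-48) + O(2)) = 1/((-48)**2 + (35/38 + (1/38)*2)) = 1/(2304 + (35/38 + 1/19)) = 1/(2304 + 37/38) = 1/(87589/38) = 38/87589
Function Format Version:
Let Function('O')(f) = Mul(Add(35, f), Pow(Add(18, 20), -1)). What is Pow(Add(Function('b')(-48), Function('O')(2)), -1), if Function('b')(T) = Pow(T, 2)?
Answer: Rational(38, 87589) ≈ 0.00043384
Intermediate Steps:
Function('O')(f) = Add(Rational(35, 38), Mul(Rational(1, 38), f)) (Function('O')(f) = Mul(Add(35, f), Pow(38, -1)) = Mul(Add(35, f), Rational(1, 38)) = Add(Rational(35, 38), Mul(Rational(1, 38), f)))
Pow(Add(Function('b')(-48), Function('O')(2)), -1) = Pow(Add(Pow(-48, 2), Add(Rational(35, 38), Mul(Rational(1, 38), 2))), -1) = Pow(Add(2304, Add(Rational(35, 38), Rational(1, 19))), -1) = Pow(Add(2304, Rational(37, 38)), -1) = Pow(Rational(87589, 38), -1) = Rational(38, 87589)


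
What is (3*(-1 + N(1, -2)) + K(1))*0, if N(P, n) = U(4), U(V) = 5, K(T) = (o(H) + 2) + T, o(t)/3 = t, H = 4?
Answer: 0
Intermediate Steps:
o(t) = 3*t
K(T) = 14 + T (K(T) = (3*4 + 2) + T = (12 + 2) + T = 14 + T)
N(P, n) = 5
(3*(-1 + N(1, -2)) + K(1))*0 = (3*(-1 + 5) + (14 + 1))*0 = (3*4 + 15)*0 = (12 + 15)*0 = 27*0 = 0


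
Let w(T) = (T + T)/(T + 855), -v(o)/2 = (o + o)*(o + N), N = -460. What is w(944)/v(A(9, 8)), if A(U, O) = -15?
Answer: -472/12817875 ≈ -3.6824e-5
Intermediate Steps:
v(o) = -4*o*(-460 + o) (v(o) = -2*(o + o)*(o - 460) = -2*2*o*(-460 + o) = -4*o*(-460 + o))
w(T) = 2*T/(855 + T) (w(T) = (2*T)/(855 + T) = 2*T/(855 + T))
w(944)/v(A(9, 8)) = (2*944/(855 + 944))/((4*(-15)*(460 - 1*(-15)))) = (2*944/1799)/((4*(-15)*(460 + 15))) = (2*944*(1/1799))/((4*(-15)*475)) = (1888/1799)/(-28500) = (1888/1799)*(-1/28500) = -472/12817875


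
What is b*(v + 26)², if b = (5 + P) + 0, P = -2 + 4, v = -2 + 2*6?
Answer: 9072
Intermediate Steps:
v = 10 (v = -2 + 12 = 10)
P = 2
b = 7 (b = (5 + 2) + 0 = 7 + 0 = 7)
b*(v + 26)² = 7*(10 + 26)² = 7*36² = 7*1296 = 9072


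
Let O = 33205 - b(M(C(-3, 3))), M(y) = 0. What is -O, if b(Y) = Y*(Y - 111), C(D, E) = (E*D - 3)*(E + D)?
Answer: -33205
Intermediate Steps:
C(D, E) = (-3 + D*E)*(D + E) (C(D, E) = (D*E - 3)*(D + E) = (-3 + D*E)*(D + E))
b(Y) = Y*(-111 + Y)
O = 33205 (O = 33205 - 0*(-111 + 0) = 33205 - 0*(-111) = 33205 - 1*0 = 33205 + 0 = 33205)
-O = -1*33205 = -33205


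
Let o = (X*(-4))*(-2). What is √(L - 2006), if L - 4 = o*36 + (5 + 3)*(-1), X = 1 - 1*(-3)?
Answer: I*√858 ≈ 29.292*I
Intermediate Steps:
X = 4 (X = 1 + 3 = 4)
o = 32 (o = (4*(-4))*(-2) = -16*(-2) = 32)
L = 1148 (L = 4 + (32*36 + (5 + 3)*(-1)) = 4 + (1152 + 8*(-1)) = 4 + (1152 - 8) = 4 + 1144 = 1148)
√(L - 2006) = √(1148 - 2006) = √(-858) = I*√858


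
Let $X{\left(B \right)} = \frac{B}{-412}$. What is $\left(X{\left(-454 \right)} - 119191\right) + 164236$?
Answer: $\frac{9279497}{206} \approx 45046.0$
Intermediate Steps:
$X{\left(B \right)} = - \frac{B}{412}$ ($X{\left(B \right)} = B \left(- \frac{1}{412}\right) = - \frac{B}{412}$)
$\left(X{\left(-454 \right)} - 119191\right) + 164236 = \left(\left(- \frac{1}{412}\right) \left(-454\right) - 119191\right) + 164236 = \left(\frac{227}{206} - 119191\right) + 164236 = - \frac{24553119}{206} + 164236 = \frac{9279497}{206}$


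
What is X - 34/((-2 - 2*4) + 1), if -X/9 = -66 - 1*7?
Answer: 5947/9 ≈ 660.78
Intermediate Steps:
X = 657 (X = -9*(-66 - 1*7) = -9*(-66 - 7) = -9*(-73) = 657)
X - 34/((-2 - 2*4) + 1) = 657 - 34/((-2 - 2*4) + 1) = 657 - 34/((-2 - 8) + 1) = 657 - 34/(-10 + 1) = 657 - 34/(-9) = 657 - ⅑*(-34) = 657 + 34/9 = 5947/9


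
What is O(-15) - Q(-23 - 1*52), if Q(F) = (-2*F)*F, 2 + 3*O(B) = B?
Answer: 33733/3 ≈ 11244.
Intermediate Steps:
O(B) = -⅔ + B/3
Q(F) = -2*F²
O(-15) - Q(-23 - 1*52) = (-⅔ + (⅓)*(-15)) - (-2)*(-23 - 1*52)² = (-⅔ - 5) - (-2)*(-23 - 52)² = -17/3 - (-2)*(-75)² = -17/3 - (-2)*5625 = -17/3 - 1*(-11250) = -17/3 + 11250 = 33733/3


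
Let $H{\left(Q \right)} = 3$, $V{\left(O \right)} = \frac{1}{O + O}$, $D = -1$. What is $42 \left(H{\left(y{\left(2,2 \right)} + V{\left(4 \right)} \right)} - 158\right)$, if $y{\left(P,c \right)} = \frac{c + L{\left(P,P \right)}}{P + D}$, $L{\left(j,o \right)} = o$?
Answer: $-6510$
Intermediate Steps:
$V{\left(O \right)} = \frac{1}{2 O}$
$y{\left(P,c \right)} = \frac{P + c}{-1 + P}$ ($y{\left(P,c \right)} = \frac{c + P}{P - 1} = \frac{P + c}{-1 + P}$)
$42 \left(H{\left(y{\left(2,2 \right)} + V{\left(4 \right)} \right)} - 158\right) = 42 \left(3 - 158\right) = 42 \left(-155\right) = -6510$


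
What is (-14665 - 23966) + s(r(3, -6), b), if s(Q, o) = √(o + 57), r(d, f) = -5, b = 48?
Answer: -38631 + √105 ≈ -38621.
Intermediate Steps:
s(Q, o) = √(57 + o)
(-14665 - 23966) + s(r(3, -6), b) = (-14665 - 23966) + √(57 + 48) = -38631 + √105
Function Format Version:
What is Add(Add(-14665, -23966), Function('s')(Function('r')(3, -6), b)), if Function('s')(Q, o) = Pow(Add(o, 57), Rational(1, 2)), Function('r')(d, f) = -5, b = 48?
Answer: Add(-38631, Pow(105, Rational(1, 2))) ≈ -38621.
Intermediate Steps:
Function('s')(Q, o) = Pow(Add(57, o), Rational(1, 2))
Add(Add(-14665, -23966), Function('s')(Function('r')(3, -6), b)) = Add(Add(-14665, -23966), Pow(Add(57, 48), Rational(1, 2))) = Add(-38631, Pow(105, Rational(1, 2)))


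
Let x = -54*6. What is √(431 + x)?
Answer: √107 ≈ 10.344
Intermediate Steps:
x = -324
√(431 + x) = √(431 - 324) = √107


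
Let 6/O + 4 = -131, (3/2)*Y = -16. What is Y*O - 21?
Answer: -2771/135 ≈ -20.526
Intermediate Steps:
Y = -32/3 (Y = (⅔)*(-16) = -32/3 ≈ -10.667)
O = -2/45 (O = 6/(-4 - 131) = 6/(-135) = 6*(-1/135) = -2/45 ≈ -0.044444)
Y*O - 21 = -32/3*(-2/45) - 21 = 64/135 - 21 = -2771/135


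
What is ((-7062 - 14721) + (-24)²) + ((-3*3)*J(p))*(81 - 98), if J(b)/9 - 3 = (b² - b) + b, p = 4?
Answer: 4956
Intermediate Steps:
J(b) = 27 + 9*b² (J(b) = 27 + 9*((b² - b) + b) = 27 + 9*b²)
((-7062 - 14721) + (-24)²) + ((-3*3)*J(p))*(81 - 98) = ((-7062 - 14721) + (-24)²) + ((-3*3)*(27 + 9*4²))*(81 - 98) = (-21783 + 576) - 9*(27 + 9*16)*(-17) = -21207 - 9*(27 + 144)*(-17) = -21207 - 9*171*(-17) = -21207 - 1539*(-17) = -21207 + 26163 = 4956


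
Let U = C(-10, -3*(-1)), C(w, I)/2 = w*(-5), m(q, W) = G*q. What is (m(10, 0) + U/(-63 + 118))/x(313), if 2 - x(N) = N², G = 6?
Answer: -680/1077637 ≈ -0.00063101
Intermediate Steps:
m(q, W) = 6*q
C(w, I) = -10*w (C(w, I) = 2*(w*(-5)) = 2*(-5*w) = -10*w)
U = 100 (U = -10*(-10) = 100)
x(N) = 2 - N²
(m(10, 0) + U/(-63 + 118))/x(313) = (6*10 + 100/(-63 + 118))/(2 - 1*313²) = (60 + 100/55)/(2 - 1*97969) = (60 + (1/55)*100)/(2 - 97969) = (60 + 20/11)/(-97967) = (680/11)*(-1/97967) = -680/1077637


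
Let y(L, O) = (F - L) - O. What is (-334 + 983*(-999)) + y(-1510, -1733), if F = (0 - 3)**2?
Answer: -979099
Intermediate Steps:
F = 9 (F = (-3)**2 = 9)
y(L, O) = 9 - L - O (y(L, O) = (9 - L) - O = 9 - L - O)
(-334 + 983*(-999)) + y(-1510, -1733) = (-334 + 983*(-999)) + (9 - 1*(-1510) - 1*(-1733)) = (-334 - 982017) + (9 + 1510 + 1733) = -982351 + 3252 = -979099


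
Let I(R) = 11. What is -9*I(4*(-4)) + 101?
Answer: 2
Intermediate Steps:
-9*I(4*(-4)) + 101 = -9*11 + 101 = -99 + 101 = 2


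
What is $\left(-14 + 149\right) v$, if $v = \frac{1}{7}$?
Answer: $\frac{135}{7} \approx 19.286$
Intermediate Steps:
$v = \frac{1}{7} \approx 0.14286$
$\left(-14 + 149\right) v = \left(-14 + 149\right) \frac{1}{7} = 135 \cdot \frac{1}{7} = \frac{135}{7}$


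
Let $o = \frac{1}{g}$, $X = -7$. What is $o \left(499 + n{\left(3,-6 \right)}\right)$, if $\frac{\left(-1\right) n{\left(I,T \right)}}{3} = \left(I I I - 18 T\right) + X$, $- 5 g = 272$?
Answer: $- \frac{575}{272} \approx -2.114$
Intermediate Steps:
$g = - \frac{272}{5}$ ($g = \left(- \frac{1}{5}\right) 272 = - \frac{272}{5} \approx -54.4$)
$o = - \frac{5}{272}$ ($o = \frac{1}{- \frac{272}{5}} = - \frac{5}{272} \approx -0.018382$)
$n{\left(I,T \right)} = 21 - 3 I^{3} + 54 T$ ($n{\left(I,T \right)} = - 3 \left(\left(I I I - 18 T\right) - 7\right) = - 3 \left(\left(I^{2} I - 18 T\right) - 7\right) = - 3 \left(\left(I^{3} - 18 T\right) - 7\right) = - 3 \left(-7 + I^{3} - 18 T\right) = 21 - 3 I^{3} + 54 T$)
$o \left(499 + n{\left(3,-6 \right)}\right) = - \frac{5 \left(499 + \left(21 - 3 \cdot 3^{3} + 54 \left(-6\right)\right)\right)}{272} = - \frac{5 \left(499 - 384\right)}{272} = \left(- \frac{5}{272}\right) 115 = - \frac{575}{272}$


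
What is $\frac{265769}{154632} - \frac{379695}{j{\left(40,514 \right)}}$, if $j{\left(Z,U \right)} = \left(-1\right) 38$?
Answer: $\frac{29361548231}{2938008} \approx 9993.7$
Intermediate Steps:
$j{\left(Z,U \right)} = -38$
$\frac{265769}{154632} - \frac{379695}{j{\left(40,514 \right)}} = \frac{265769}{154632} - \frac{379695}{-38} = 265769 \cdot \frac{1}{154632} - - \frac{379695}{38} = \frac{265769}{154632} + \frac{379695}{38} = \frac{29361548231}{2938008}$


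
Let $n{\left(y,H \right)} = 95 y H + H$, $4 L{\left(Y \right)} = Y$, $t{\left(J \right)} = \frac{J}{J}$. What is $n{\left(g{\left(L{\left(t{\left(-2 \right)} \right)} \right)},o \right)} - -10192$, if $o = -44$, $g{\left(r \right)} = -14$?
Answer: $68668$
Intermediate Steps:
$t{\left(J \right)} = 1$
$L{\left(Y \right)} = \frac{Y}{4}$
$n{\left(y,H \right)} = H + 95 H y$ ($n{\left(y,H \right)} = 95 H y + H = H + 95 H y$)
$n{\left(g{\left(L{\left(t{\left(-2 \right)} \right)} \right)},o \right)} - -10192 = - 44 \left(1 + 95 \left(-14\right)\right) - -10192 = - 44 \left(1 - 1330\right) + 10192 = \left(-44\right) \left(-1329\right) + 10192 = 58476 + 10192 = 68668$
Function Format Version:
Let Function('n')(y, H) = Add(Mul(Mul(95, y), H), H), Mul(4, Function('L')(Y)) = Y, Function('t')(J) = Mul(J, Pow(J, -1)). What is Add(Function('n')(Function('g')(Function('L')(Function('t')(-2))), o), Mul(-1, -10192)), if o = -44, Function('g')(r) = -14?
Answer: 68668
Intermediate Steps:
Function('t')(J) = 1
Function('L')(Y) = Mul(Rational(1, 4), Y)
Function('n')(y, H) = Add(H, Mul(95, H, y)) (Function('n')(y, H) = Add(Mul(95, H, y), H) = Add(H, Mul(95, H, y)))
Add(Function('n')(Function('g')(Function('L')(Function('t')(-2))), o), Mul(-1, -10192)) = Add(Mul(-44, Add(1, Mul(95, -14))), Mul(-1, -10192)) = Add(Mul(-44, Add(1, -1330)), 10192) = Add(Mul(-44, -1329), 10192) = Add(58476, 10192) = 68668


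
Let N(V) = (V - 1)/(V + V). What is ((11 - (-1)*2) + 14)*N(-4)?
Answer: 135/8 ≈ 16.875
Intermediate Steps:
N(V) = (-1 + V)/(2*V) (N(V) = (-1 + V)/((2*V)) = (-1 + V)*(1/(2*V)) = (-1 + V)/(2*V))
((11 - (-1)*2) + 14)*N(-4) = ((11 - (-1)*2) + 14)*((½)*(-1 - 4)/(-4)) = ((11 - 1*(-2)) + 14)*((½)*(-¼)*(-5)) = ((11 + 2) + 14)*(5/8) = (13 + 14)*(5/8) = 27*(5/8) = 135/8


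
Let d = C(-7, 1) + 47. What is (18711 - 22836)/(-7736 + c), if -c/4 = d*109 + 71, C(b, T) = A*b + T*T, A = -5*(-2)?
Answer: -1375/524 ≈ -2.6240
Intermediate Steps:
A = 10
C(b, T) = T**2 + 10*b (C(b, T) = 10*b + T*T = 10*b + T**2 = T**2 + 10*b)
d = -22 (d = (1**2 + 10*(-7)) + 47 = (1 - 70) + 47 = -69 + 47 = -22)
c = 9308 (c = -4*(-22*109 + 71) = -4*(-2398 + 71) = -4*(-2327) = 9308)
(18711 - 22836)/(-7736 + c) = (18711 - 22836)/(-7736 + 9308) = -4125/1572 = -4125*1/1572 = -1375/524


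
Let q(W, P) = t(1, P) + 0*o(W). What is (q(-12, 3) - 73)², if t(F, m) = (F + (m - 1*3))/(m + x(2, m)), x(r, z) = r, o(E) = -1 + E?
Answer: 132496/25 ≈ 5299.8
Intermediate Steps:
t(F, m) = (-3 + F + m)/(2 + m) (t(F, m) = (F + (m - 1*3))/(m + 2) = (F + (m - 3))/(2 + m) = (F + (-3 + m))/(2 + m) = (-3 + F + m)/(2 + m))
q(W, P) = (-2 + P)/(2 + P) (q(W, P) = (-3 + 1 + P)/(2 + P) + 0*(-1 + W) = (-2 + P)/(2 + P) + 0 = (-2 + P)/(2 + P))
(q(-12, 3) - 73)² = ((-2 + 3)/(2 + 3) - 73)² = (1/5 - 73)² = ((⅕)*1 - 73)² = (⅕ - 73)² = (-364/5)² = 132496/25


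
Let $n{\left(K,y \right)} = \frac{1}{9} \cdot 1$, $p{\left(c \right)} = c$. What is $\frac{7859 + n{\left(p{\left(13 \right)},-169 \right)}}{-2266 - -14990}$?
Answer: $\frac{17683}{28629} \approx 0.61766$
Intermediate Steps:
$n{\left(K,y \right)} = \frac{1}{9}$ ($n{\left(K,y \right)} = \frac{1}{9} \cdot 1 = \frac{1}{9}$)
$\frac{7859 + n{\left(p{\left(13 \right)},-169 \right)}}{-2266 - -14990} = \frac{7859 + \frac{1}{9}}{-2266 - -14990} = \frac{70732}{9 \left(-2266 + 14990\right)} = \frac{70732}{9 \cdot 12724} = \frac{70732}{9} \cdot \frac{1}{12724} = \frac{17683}{28629}$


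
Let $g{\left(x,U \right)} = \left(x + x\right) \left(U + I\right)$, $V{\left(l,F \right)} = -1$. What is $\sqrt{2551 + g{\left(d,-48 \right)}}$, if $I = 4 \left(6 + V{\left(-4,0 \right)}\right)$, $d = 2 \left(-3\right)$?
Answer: $\sqrt{2887} \approx 53.731$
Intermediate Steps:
$d = -6$
$I = 20$ ($I = 4 \left(6 - 1\right) = 4 \cdot 5 = 20$)
$g{\left(x,U \right)} = 2 x \left(20 + U\right)$ ($g{\left(x,U \right)} = \left(x + x\right) \left(U + 20\right) = 2 x \left(20 + U\right)$)
$\sqrt{2551 + g{\left(d,-48 \right)}} = \sqrt{2551 + 2 \left(-6\right) \left(20 - 48\right)} = \sqrt{2551 + 2 \left(-6\right) \left(-28\right)} = \sqrt{2551 + 336} = \sqrt{2887}$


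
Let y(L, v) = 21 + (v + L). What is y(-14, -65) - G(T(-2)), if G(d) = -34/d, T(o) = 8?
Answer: -215/4 ≈ -53.750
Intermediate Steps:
y(L, v) = 21 + L + v (y(L, v) = 21 + (L + v) = 21 + L + v)
y(-14, -65) - G(T(-2)) = (21 - 14 - 65) - (-34)/8 = -58 - (-34)/8 = -58 - 1*(-17/4) = -58 + 17/4 = -215/4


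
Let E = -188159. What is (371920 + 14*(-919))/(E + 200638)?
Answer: 359054/12479 ≈ 28.773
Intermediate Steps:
(371920 + 14*(-919))/(E + 200638) = (371920 + 14*(-919))/(-188159 + 200638) = (371920 - 12866)/12479 = 359054*(1/12479) = 359054/12479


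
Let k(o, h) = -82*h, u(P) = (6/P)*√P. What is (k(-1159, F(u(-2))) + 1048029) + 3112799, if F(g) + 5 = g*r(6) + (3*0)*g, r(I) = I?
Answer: 4161238 + 1476*I*√2 ≈ 4.1612e+6 + 2087.4*I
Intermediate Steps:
u(P) = 6/√P
F(g) = -5 + 6*g (F(g) = -5 + (g*6 + (3*0)*g) = -5 + (6*g + 0*g) = -5 + (6*g + 0) = -5 + 6*g)
(k(-1159, F(u(-2))) + 1048029) + 3112799 = (-82*(-5 + 6*(6/√(-2))) + 1048029) + 3112799 = (-82*(-5 + 6*(6*(-I*√2/2))) + 1048029) + 3112799 = (-82*(-5 + 6*(-3*I*√2)) + 1048029) + 3112799 = (-82*(-5 - 18*I*√2) + 1048029) + 3112799 = ((410 + 1476*I*√2) + 1048029) + 3112799 = (1048439 + 1476*I*√2) + 3112799 = 4161238 + 1476*I*√2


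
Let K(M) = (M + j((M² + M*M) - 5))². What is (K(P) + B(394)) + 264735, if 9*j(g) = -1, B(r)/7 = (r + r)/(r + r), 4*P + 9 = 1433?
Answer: 31703311/81 ≈ 3.9140e+5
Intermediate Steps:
P = 356 (P = -9/4 + (¼)*1433 = -9/4 + 1433/4 = 356)
B(r) = 7 (B(r) = 7*((r + r)/(r + r)) = 7*((2*r)/((2*r))) = 7*((2*r)*(1/(2*r))) = 7*1 = 7)
j(g) = -⅑ (j(g) = (⅑)*(-1) = -⅑)
K(M) = (-⅑ + M)² (K(M) = (M - ⅑)² = (-⅑ + M)²)
(K(P) + B(394)) + 264735 = ((-1 + 9*356)²/81 + 7) + 264735 = ((-1 + 3204)²/81 + 7) + 264735 = ((1/81)*3203² + 7) + 264735 = ((1/81)*10259209 + 7) + 264735 = (10259209/81 + 7) + 264735 = 10259776/81 + 264735 = 31703311/81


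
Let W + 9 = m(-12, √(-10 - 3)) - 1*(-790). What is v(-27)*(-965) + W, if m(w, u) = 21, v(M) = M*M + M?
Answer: -676628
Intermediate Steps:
v(M) = M + M² (v(M) = M² + M = M + M²)
W = 802 (W = -9 + (21 - 1*(-790)) = -9 + (21 + 790) = -9 + 811 = 802)
v(-27)*(-965) + W = -27*(1 - 27)*(-965) + 802 = -27*(-26)*(-965) + 802 = 702*(-965) + 802 = -677430 + 802 = -676628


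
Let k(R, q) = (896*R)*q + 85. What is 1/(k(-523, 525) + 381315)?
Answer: -1/245637800 ≈ -4.0710e-9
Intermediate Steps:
k(R, q) = 85 + 896*R*q (k(R, q) = 896*R*q + 85 = 85 + 896*R*q)
1/(k(-523, 525) + 381315) = 1/((85 + 896*(-523)*525) + 381315) = 1/((85 - 246019200) + 381315) = 1/(-246019115 + 381315) = 1/(-245637800) = -1/245637800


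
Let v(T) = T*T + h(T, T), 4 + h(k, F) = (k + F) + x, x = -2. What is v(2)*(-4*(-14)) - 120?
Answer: -8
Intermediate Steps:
h(k, F) = -6 + F + k (h(k, F) = -4 + ((k + F) - 2) = -4 + ((F + k) - 2) = -4 + (-2 + F + k) = -6 + F + k)
v(T) = -6 + T² + 2*T (v(T) = T*T + (-6 + T + T) = T² + (-6 + 2*T) = -6 + T² + 2*T)
v(2)*(-4*(-14)) - 120 = (-6 + 2² + 2*2)*(-4*(-14)) - 120 = (-6 + 4 + 4)*56 - 120 = 2*56 - 120 = 112 - 120 = -8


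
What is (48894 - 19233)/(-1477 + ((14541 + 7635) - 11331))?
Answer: 29661/9368 ≈ 3.1662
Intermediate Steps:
(48894 - 19233)/(-1477 + ((14541 + 7635) - 11331)) = 29661/(-1477 + (22176 - 11331)) = 29661/(-1477 + 10845) = 29661/9368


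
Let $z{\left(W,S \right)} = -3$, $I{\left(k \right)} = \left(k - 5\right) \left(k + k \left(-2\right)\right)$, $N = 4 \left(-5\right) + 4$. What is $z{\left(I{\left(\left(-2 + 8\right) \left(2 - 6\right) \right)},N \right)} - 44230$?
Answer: $-44233$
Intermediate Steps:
$N = -16$ ($N = -20 + 4 = -16$)
$I{\left(k \right)} = - k \left(-5 + k\right)$ ($I{\left(k \right)} = \left(-5 + k\right) \left(k - 2 k\right) = \left(-5 + k\right) \left(- k\right) = - k \left(-5 + k\right)$)
$z{\left(I{\left(\left(-2 + 8\right) \left(2 - 6\right) \right)},N \right)} - 44230 = -3 - 44230 = -44233$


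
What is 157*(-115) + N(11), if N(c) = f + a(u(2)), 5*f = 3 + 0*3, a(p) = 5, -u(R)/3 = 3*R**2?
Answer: -90247/5 ≈ -18049.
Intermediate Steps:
u(R) = -9*R**2
f = 3/5 (f = (3 + 0*3)/5 = (3 + 0)/5 = (1/5)*3 = 3/5 ≈ 0.60000)
N(c) = 28/5 (N(c) = 3/5 + 5 = 28/5)
157*(-115) + N(11) = 157*(-115) + 28/5 = -18055 + 28/5 = -90247/5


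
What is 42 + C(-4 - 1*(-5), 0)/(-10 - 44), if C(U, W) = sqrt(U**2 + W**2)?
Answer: 2267/54 ≈ 41.982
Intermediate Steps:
42 + C(-4 - 1*(-5), 0)/(-10 - 44) = 42 + sqrt((-4 - 1*(-5))**2 + 0**2)/(-10 - 44) = 42 + sqrt((-4 + 5)**2 + 0)/(-54) = 42 - sqrt(1**2 + 0)/54 = 42 - sqrt(1 + 0)/54 = 42 - sqrt(1)/54 = 42 - 1/54*1 = 42 - 1/54 = 2267/54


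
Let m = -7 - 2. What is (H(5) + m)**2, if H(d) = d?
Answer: 16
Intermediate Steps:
m = -9
(H(5) + m)**2 = (5 - 9)**2 = (-4)**2 = 16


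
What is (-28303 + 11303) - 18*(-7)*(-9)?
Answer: -18134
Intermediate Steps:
(-28303 + 11303) - 18*(-7)*(-9) = -17000 + 126*(-9) = -17000 - 1134 = -18134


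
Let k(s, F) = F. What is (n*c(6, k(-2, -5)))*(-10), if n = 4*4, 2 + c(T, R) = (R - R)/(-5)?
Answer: 320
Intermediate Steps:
c(T, R) = -2 (c(T, R) = -2 + (R - R)/(-5) = -2 + 0*(-1/5) = -2 + 0 = -2)
n = 16
(n*c(6, k(-2, -5)))*(-10) = (16*(-2))*(-10) = -32*(-10) = 320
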